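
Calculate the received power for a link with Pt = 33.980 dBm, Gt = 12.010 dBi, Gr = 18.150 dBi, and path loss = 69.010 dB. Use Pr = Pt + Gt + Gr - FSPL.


Pr = 33.980 + 12.010 + 18.150 - 69.010 = -4.87 dBm

-4.87 dBm


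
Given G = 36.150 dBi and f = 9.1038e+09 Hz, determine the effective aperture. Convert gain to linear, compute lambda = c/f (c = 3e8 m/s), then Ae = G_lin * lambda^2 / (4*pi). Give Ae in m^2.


lambda = c / f = 3.0000e+08 / 9.1038e+09 = 0.03295327 m
G_linear = 10^(36.150/10) = 4120.975
Ae = G_linear * lambda^2 / (4*pi) = 4120.975 * 0.03295327^2 / (4*pi) = 0.3561 m^2

0.3561 m^2


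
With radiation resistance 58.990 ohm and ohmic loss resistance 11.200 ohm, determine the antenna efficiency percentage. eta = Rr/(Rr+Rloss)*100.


eta = 58.990 / (58.990 + 11.200) * 100 = 84.04%

84.04%


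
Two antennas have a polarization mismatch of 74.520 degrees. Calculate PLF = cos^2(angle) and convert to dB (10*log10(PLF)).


PLF_linear = cos^2(74.520 deg) = 0.07123667
PLF_dB = 10 * log10(0.07123667) = -11.47 dB

-11.47 dB


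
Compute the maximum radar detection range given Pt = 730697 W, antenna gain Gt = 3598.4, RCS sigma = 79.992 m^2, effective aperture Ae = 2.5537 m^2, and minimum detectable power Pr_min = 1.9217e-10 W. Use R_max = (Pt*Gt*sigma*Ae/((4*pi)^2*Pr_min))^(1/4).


R^4 = 730697*3598.4*79.992*2.5537 / ((4*pi)^2 * 1.9217e-10) = 1.769937e+19
R_max = 1.769937e+19^0.25 = 64862 m

64862 m


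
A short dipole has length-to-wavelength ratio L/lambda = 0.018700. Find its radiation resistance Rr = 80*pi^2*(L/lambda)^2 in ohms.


Rr = 80 * pi^2 * (0.018700)^2 = 80 * 9.869604 * 3.496900e-04 = 0.2761 ohm

0.2761 ohm


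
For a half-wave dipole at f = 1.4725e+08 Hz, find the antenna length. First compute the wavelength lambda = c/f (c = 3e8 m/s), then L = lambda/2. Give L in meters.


lambda = c / f = 3.0000e+08 / 1.4725e+08 = 2.037351 m
L = lambda / 2 = 2.037351 / 2 = 1.019 m

1.019 m


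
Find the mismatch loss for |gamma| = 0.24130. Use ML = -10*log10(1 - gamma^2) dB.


ML = -10 * log10(1 - 0.24130^2) = -10 * log10(0.94177431) = 0.2605 dB

0.2605 dB


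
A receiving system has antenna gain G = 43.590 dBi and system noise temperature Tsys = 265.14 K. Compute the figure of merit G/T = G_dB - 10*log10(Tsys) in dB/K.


G/T = 43.590 - 10*log10(265.14) = 43.590 - 24.23475 = 19.36 dB/K

19.36 dB/K


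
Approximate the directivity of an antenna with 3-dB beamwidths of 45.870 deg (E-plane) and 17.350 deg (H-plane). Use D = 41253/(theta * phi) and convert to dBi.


D_linear = 41253 / (45.870 * 17.350) = 51.83550
D_dBi = 10 * log10(51.83550) = 17.15 dBi

17.15 dBi


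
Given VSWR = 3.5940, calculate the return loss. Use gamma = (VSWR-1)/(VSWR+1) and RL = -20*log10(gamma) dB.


gamma = (3.5940 - 1) / (3.5940 + 1) = 0.5646495
RL = -20 * log10(0.5646495) = 4.964 dB

4.964 dB


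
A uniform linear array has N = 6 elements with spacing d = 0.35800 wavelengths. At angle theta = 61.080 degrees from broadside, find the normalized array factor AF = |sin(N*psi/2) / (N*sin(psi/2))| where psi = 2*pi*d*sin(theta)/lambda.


psi = 2*pi*0.35800*sin(61.080 deg) = 1.968873 rad
AF = |sin(6*1.968873/2) / (6*sin(1.968873/2))| = 0.07358

0.07358


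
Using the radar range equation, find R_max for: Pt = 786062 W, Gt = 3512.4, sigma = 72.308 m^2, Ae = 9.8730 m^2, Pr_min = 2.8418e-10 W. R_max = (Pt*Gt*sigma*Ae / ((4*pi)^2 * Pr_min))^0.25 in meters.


R^4 = 786062*3512.4*72.308*9.8730 / ((4*pi)^2 * 2.8418e-10) = 4.392209e+19
R_max = 4.392209e+19^0.25 = 81409 m

81409 m


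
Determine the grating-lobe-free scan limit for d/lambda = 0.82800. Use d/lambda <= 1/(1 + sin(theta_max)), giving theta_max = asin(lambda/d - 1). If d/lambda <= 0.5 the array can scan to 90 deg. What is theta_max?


lambda/d - 1 = 1/0.82800 - 1 = 0.2077295
theta_max = asin(0.2077295) = 11.99 deg

11.99 deg


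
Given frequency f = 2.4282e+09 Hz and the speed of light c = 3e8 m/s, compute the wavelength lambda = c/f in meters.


lambda = c / f = 3.0000e+08 / 2.4282e+09 = 0.1235 m

0.1235 m


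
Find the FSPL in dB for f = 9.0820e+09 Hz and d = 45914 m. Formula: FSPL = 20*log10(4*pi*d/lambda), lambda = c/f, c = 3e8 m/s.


lambda = c / f = 3.0000e+08 / 9.0820e+09 = 0.03303237 m
FSPL = 20 * log10(4*pi*45914/0.03303237) = 144.8 dB

144.8 dB


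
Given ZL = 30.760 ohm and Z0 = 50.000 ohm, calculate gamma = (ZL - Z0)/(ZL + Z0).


gamma = (30.760 - 50.000) / (30.760 + 50.000) = -0.2382

-0.2382


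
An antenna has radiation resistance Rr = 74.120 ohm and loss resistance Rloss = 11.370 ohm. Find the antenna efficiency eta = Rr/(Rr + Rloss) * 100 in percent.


eta = 74.120 / (74.120 + 11.370) * 100 = 86.70%

86.70%


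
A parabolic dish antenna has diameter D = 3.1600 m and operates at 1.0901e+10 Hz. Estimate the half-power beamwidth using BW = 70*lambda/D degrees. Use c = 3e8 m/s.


lambda = c / f = 3.0000e+08 / 1.0901e+10 = 0.02752041 m
BW = 70 * 0.02752041 / 3.1600 = 0.6096 deg

0.6096 deg


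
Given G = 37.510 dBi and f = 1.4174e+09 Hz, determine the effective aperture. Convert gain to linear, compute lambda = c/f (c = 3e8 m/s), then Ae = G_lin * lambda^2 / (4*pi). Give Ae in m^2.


lambda = c / f = 3.0000e+08 / 1.4174e+09 = 0.2116551 m
G_linear = 10^(37.510/10) = 5636.377
Ae = G_linear * lambda^2 / (4*pi) = 5636.377 * 0.2116551^2 / (4*pi) = 20.09 m^2

20.09 m^2


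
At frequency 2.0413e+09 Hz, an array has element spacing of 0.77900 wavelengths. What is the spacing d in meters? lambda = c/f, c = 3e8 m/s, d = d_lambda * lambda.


lambda = c / f = 3.0000e+08 / 2.0413e+09 = 0.1469652 m
d = 0.77900 * 0.1469652 = 0.1145 m

0.1145 m


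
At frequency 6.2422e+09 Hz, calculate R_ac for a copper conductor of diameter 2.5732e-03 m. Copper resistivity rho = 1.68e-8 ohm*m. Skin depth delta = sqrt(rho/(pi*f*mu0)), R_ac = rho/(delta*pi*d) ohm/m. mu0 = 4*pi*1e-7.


delta = sqrt(1.68e-8 / (pi * 6.2422e+09 * 4*pi*1e-7)) = 8.256689e-07 m
R_ac = 1.68e-8 / (8.256689e-07 * pi * 2.5732e-03) = 2.517 ohm/m

2.517 ohm/m


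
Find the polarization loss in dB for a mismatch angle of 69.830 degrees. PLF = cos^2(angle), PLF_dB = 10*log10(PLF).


PLF_linear = cos^2(69.830 deg) = 0.1188917
PLF_dB = 10 * log10(0.1188917) = -9.248 dB

-9.248 dB


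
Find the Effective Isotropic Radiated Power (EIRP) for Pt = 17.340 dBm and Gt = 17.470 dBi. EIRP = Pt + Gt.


EIRP = Pt + Gt = 17.340 + 17.470 = 34.81 dBm

34.81 dBm


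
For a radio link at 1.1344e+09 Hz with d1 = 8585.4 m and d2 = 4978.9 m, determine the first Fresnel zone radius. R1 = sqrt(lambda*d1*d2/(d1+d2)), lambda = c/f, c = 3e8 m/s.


lambda = c / f = 3.0000e+08 / 1.1344e+09 = 0.2644570 m
R1 = sqrt(0.2644570 * 8585.4 * 4978.9 / (8585.4 + 4978.9)) = 28.87 m

28.87 m


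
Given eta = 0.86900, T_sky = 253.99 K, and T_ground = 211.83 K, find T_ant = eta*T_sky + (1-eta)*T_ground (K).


T_ant = 0.86900 * 253.99 + (1 - 0.86900) * 211.83 = 248.5 K

248.5 K


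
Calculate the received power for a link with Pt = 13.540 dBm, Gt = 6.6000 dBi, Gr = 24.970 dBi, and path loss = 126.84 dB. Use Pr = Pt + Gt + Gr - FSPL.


Pr = 13.540 + 6.6000 + 24.970 - 126.84 = -81.73 dBm

-81.73 dBm


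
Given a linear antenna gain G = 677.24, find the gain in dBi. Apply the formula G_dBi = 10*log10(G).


G_dBi = 10 * log10(677.24) = 28.31 dBi

28.31 dBi


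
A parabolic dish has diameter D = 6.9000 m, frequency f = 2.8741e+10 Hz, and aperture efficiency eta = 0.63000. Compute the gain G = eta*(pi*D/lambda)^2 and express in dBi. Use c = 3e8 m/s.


lambda = c / f = 3.0000e+08 / 2.8741e+10 = 0.01043805 m
G_linear = 0.63000 * (pi * 6.9000 / 0.01043805)^2 = 2.717063e+06
G_dBi = 10 * log10(2.717063e+06) = 64.34 dBi

64.34 dBi


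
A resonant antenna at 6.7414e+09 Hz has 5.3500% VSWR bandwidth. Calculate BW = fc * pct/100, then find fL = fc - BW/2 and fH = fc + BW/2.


BW = 6.7414e+09 * 5.3500/100 = 3.606649e+08 Hz
fL = 6.7414e+09 - 3.606649e+08/2 = 6.561e+09 Hz
fH = 6.7414e+09 + 3.606649e+08/2 = 6.922e+09 Hz

BW=3.607e+08 Hz, fL=6.561e+09 Hz, fH=6.922e+09 Hz


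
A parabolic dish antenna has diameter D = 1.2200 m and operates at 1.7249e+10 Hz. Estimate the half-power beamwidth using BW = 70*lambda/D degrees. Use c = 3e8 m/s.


lambda = c / f = 3.0000e+08 / 1.7249e+10 = 0.01739231 m
BW = 70 * 0.01739231 / 1.2200 = 0.9979 deg

0.9979 deg


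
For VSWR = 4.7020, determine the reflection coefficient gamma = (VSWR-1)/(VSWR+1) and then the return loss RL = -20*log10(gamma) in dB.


gamma = (4.7020 - 1) / (4.7020 + 1) = 0.6492459
RL = -20 * log10(0.6492459) = 3.752 dB

3.752 dB


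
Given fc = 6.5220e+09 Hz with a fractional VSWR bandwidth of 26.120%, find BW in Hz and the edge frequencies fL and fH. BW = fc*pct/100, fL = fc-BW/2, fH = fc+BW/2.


BW = 6.5220e+09 * 26.120/100 = 1.703546e+09 Hz
fL = 6.5220e+09 - 1.703546e+09/2 = 5.670e+09 Hz
fH = 6.5220e+09 + 1.703546e+09/2 = 7.374e+09 Hz

BW=1.704e+09 Hz, fL=5.670e+09 Hz, fH=7.374e+09 Hz


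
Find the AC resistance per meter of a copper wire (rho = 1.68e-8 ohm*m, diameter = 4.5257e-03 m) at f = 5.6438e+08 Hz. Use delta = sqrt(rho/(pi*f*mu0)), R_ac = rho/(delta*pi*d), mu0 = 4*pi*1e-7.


delta = sqrt(1.68e-8 / (pi * 5.6438e+08 * 4*pi*1e-7)) = 2.745927e-06 m
R_ac = 1.68e-8 / (2.745927e-06 * pi * 4.5257e-03) = 0.4303 ohm/m

0.4303 ohm/m


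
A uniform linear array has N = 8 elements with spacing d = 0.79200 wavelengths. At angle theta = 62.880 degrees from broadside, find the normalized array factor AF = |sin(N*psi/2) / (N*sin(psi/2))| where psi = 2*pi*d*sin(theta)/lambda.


psi = 2*pi*0.79200*sin(62.880 deg) = 4.429159 rad
AF = |sin(8*4.429159/2) / (8*sin(4.429159/2))| = 0.1415

0.1415


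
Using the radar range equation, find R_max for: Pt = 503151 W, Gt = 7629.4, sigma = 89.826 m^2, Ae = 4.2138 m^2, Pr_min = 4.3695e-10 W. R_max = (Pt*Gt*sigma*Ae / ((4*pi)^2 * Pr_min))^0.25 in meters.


R^4 = 503151*7629.4*89.826*4.2138 / ((4*pi)^2 * 4.3695e-10) = 2.105781e+19
R_max = 2.105781e+19^0.25 = 67741 m

67741 m


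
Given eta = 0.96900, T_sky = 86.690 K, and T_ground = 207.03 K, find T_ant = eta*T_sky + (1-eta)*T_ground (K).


T_ant = 0.96900 * 86.690 + (1 - 0.96900) * 207.03 = 90.42 K

90.42 K


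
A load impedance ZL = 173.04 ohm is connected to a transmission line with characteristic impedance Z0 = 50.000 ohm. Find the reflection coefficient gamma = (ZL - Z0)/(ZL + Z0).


gamma = (173.04 - 50.000) / (173.04 + 50.000) = 0.5516

0.5516


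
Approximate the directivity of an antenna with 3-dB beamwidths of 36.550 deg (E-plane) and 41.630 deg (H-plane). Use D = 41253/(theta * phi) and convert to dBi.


D_linear = 41253 / (36.550 * 41.630) = 27.11201
D_dBi = 10 * log10(27.11201) = 14.33 dBi

14.33 dBi


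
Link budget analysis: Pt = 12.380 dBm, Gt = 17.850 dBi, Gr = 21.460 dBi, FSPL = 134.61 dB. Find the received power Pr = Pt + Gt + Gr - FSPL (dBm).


Pr = 12.380 + 17.850 + 21.460 - 134.61 = -82.92 dBm

-82.92 dBm


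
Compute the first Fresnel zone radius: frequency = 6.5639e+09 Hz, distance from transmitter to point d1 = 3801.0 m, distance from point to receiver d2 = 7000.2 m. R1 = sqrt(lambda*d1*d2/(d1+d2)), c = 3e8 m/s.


lambda = c / f = 3.0000e+08 / 6.5639e+09 = 0.04570454 m
R1 = sqrt(0.04570454 * 3801.0 * 7000.2 / (3801.0 + 7000.2)) = 10.61 m

10.61 m


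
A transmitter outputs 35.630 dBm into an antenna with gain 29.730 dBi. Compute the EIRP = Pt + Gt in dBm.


EIRP = Pt + Gt = 35.630 + 29.730 = 65.36 dBm

65.36 dBm


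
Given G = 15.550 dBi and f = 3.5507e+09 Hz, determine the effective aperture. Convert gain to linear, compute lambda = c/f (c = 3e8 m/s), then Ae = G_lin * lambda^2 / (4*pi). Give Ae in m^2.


lambda = c / f = 3.0000e+08 / 3.5507e+09 = 0.08449038 m
G_linear = 10^(15.550/10) = 35.89219
Ae = G_linear * lambda^2 / (4*pi) = 35.89219 * 0.08449038^2 / (4*pi) = 0.02039 m^2

0.02039 m^2


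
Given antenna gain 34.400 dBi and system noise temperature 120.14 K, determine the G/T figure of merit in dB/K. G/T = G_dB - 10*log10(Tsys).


G/T = 34.400 - 10*log10(120.14) = 34.400 - 20.79688 = 13.60 dB/K

13.60 dB/K


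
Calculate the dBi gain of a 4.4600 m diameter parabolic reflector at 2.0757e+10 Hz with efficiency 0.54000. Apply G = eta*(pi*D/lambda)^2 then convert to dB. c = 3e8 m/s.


lambda = c / f = 3.0000e+08 / 2.0757e+10 = 0.01445296 m
G_linear = 0.54000 * (pi * 4.4600 / 0.01445296)^2 = 507515.9
G_dBi = 10 * log10(507515.9) = 57.05 dBi

57.05 dBi


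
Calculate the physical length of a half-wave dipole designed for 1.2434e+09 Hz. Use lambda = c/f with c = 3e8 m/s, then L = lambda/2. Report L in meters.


lambda = c / f = 3.0000e+08 / 1.2434e+09 = 0.2412739 m
L = lambda / 2 = 0.2412739 / 2 = 0.1206 m

0.1206 m


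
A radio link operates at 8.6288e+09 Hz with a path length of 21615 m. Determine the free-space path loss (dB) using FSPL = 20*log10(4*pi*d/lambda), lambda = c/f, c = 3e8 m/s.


lambda = c / f = 3.0000e+08 / 8.6288e+09 = 0.03476729 m
FSPL = 20 * log10(4*pi*21615/0.03476729) = 137.9 dB

137.9 dB


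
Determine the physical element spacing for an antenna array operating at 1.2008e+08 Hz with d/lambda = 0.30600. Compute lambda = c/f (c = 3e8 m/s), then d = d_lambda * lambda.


lambda = c / f = 3.0000e+08 / 1.2008e+08 = 2.498334 m
d = 0.30600 * 2.498334 = 0.7645 m

0.7645 m


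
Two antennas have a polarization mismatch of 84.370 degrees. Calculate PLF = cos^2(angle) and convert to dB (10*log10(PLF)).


PLF_linear = cos^2(84.370 deg) = 9.624392e-03
PLF_dB = 10 * log10(9.624392e-03) = -20.17 dB

-20.17 dB


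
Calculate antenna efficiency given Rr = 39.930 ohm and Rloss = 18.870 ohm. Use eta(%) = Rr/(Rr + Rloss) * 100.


eta = 39.930 / (39.930 + 18.870) * 100 = 67.91%

67.91%


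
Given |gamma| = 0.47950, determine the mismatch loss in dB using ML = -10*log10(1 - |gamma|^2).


ML = -10 * log10(1 - 0.47950^2) = -10 * log10(0.77007975) = 1.135 dB

1.135 dB


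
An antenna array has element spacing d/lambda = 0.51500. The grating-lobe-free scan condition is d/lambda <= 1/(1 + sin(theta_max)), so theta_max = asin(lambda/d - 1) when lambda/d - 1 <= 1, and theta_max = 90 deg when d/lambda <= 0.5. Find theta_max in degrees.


lambda/d - 1 = 1/0.51500 - 1 = 0.9417476
theta_max = asin(0.9417476) = 70.35 deg

70.35 deg


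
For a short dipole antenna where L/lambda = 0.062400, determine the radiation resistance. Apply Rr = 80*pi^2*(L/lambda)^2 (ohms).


Rr = 80 * pi^2 * (0.062400)^2 = 80 * 9.869604 * 3.893760e-03 = 3.074 ohm

3.074 ohm


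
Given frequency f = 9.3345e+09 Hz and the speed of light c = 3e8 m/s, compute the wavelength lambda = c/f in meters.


lambda = c / f = 3.0000e+08 / 9.3345e+09 = 0.03214 m

0.03214 m


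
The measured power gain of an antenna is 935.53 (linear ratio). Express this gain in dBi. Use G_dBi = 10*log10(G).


G_dBi = 10 * log10(935.53) = 29.71 dBi

29.71 dBi


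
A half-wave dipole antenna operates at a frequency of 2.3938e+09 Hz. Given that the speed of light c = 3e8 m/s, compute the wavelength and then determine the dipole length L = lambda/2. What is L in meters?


lambda = c / f = 3.0000e+08 / 2.3938e+09 = 0.1253238 m
L = lambda / 2 = 0.1253238 / 2 = 0.06266 m

0.06266 m


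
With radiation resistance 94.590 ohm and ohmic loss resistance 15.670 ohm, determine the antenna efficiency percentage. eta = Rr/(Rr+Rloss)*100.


eta = 94.590 / (94.590 + 15.670) * 100 = 85.79%

85.79%


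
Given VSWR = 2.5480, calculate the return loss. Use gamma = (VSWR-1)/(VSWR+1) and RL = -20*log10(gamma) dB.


gamma = (2.5480 - 1) / (2.5480 + 1) = 0.4363021
RL = -20 * log10(0.4363021) = 7.204 dB

7.204 dB


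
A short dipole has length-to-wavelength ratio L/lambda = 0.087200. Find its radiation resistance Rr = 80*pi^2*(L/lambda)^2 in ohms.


Rr = 80 * pi^2 * (0.087200)^2 = 80 * 9.869604 * 7.603840e-03 = 6.004 ohm

6.004 ohm


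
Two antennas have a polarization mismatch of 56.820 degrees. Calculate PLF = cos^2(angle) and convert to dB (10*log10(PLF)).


PLF_linear = cos^2(56.820 deg) = 0.2995057
PLF_dB = 10 * log10(0.2995057) = -5.236 dB

-5.236 dB


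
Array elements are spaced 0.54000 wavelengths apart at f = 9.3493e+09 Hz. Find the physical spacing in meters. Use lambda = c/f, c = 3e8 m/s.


lambda = c / f = 3.0000e+08 / 9.3493e+09 = 0.03208796 m
d = 0.54000 * 0.03208796 = 0.01733 m

0.01733 m


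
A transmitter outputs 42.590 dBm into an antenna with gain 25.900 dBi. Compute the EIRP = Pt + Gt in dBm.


EIRP = Pt + Gt = 42.590 + 25.900 = 68.49 dBm

68.49 dBm


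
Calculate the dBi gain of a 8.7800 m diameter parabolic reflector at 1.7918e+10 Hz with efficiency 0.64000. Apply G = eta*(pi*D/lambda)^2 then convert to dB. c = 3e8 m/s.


lambda = c / f = 3.0000e+08 / 1.7918e+10 = 0.01674294 m
G_linear = 0.64000 * (pi * 8.7800 / 0.01674294)^2 = 1.737022e+06
G_dBi = 10 * log10(1.737022e+06) = 62.40 dBi

62.40 dBi


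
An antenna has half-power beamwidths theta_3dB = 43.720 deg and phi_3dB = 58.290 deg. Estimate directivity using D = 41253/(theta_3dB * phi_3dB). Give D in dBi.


D_linear = 41253 / (43.720 * 58.290) = 16.18756
D_dBi = 10 * log10(16.18756) = 12.09 dBi

12.09 dBi


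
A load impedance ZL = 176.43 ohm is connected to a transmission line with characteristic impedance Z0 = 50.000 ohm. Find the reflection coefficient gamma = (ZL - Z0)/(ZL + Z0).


gamma = (176.43 - 50.000) / (176.43 + 50.000) = 0.5584

0.5584


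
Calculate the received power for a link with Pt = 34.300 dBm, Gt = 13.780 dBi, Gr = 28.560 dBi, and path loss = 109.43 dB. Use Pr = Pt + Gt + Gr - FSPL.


Pr = 34.300 + 13.780 + 28.560 - 109.43 = -32.79 dBm

-32.79 dBm


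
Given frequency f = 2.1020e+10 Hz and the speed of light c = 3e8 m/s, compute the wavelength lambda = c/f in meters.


lambda = c / f = 3.0000e+08 / 2.1020e+10 = 0.01427 m

0.01427 m


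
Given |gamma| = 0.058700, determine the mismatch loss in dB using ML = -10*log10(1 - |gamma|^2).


ML = -10 * log10(1 - 0.058700^2) = -10 * log10(0.99655431) = 0.01499 dB

0.01499 dB


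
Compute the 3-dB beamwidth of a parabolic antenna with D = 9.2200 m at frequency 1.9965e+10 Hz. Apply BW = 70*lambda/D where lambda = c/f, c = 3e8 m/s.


lambda = c / f = 3.0000e+08 / 1.9965e+10 = 0.01502630 m
BW = 70 * 0.01502630 / 9.2200 = 0.1141 deg

0.1141 deg


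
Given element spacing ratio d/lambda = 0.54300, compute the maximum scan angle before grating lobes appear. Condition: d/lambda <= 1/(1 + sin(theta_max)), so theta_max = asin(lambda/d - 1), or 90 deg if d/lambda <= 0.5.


lambda/d - 1 = 1/0.54300 - 1 = 0.8416206
theta_max = asin(0.8416206) = 57.31 deg

57.31 deg


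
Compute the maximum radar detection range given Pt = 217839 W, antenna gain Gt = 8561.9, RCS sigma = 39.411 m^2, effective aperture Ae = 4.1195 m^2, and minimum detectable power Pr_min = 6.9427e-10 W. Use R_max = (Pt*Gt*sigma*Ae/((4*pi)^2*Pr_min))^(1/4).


R^4 = 217839*8561.9*39.411*4.1195 / ((4*pi)^2 * 6.9427e-10) = 2.761974e+18
R_max = 2.761974e+18^0.25 = 40767 m

40767 m


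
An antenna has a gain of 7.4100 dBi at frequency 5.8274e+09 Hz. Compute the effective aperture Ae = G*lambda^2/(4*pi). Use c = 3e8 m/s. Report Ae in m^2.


lambda = c / f = 3.0000e+08 / 5.8274e+09 = 0.05148093 m
G_linear = 10^(7.4100/10) = 5.508077
Ae = G_linear * lambda^2 / (4*pi) = 5.508077 * 0.05148093^2 / (4*pi) = 1.162e-03 m^2

1.162e-03 m^2


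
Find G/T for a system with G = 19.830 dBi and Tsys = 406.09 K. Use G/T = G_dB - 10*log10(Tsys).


G/T = 19.830 - 10*log10(406.09) = 19.830 - 26.08622 = -6.256 dB/K

-6.256 dB/K


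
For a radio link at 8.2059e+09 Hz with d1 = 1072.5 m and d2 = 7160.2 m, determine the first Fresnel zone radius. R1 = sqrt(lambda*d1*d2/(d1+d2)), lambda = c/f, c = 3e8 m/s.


lambda = c / f = 3.0000e+08 / 8.2059e+09 = 0.03655906 m
R1 = sqrt(0.03655906 * 1072.5 * 7160.2 / (1072.5 + 7160.2)) = 5.840 m

5.840 m


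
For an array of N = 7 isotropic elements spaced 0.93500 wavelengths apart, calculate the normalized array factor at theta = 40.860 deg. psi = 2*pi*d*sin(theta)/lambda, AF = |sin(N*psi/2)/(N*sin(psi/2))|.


psi = 2*pi*0.93500*sin(40.860 deg) = 3.843356 rad
AF = |sin(7*3.843356/2) / (7*sin(3.843356/2))| = 0.1178

0.1178


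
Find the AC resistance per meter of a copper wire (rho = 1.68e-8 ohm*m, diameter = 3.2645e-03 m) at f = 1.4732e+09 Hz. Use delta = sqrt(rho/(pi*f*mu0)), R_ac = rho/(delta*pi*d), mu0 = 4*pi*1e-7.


delta = sqrt(1.68e-8 / (pi * 1.4732e+09 * 4*pi*1e-7)) = 1.699589e-06 m
R_ac = 1.68e-8 / (1.699589e-06 * pi * 3.2645e-03) = 0.9638 ohm/m

0.9638 ohm/m


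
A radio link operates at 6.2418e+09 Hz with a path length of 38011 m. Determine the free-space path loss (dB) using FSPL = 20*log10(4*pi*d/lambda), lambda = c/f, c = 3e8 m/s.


lambda = c / f = 3.0000e+08 / 6.2418e+09 = 0.04806306 m
FSPL = 20 * log10(4*pi*38011/0.04806306) = 139.9 dB

139.9 dB


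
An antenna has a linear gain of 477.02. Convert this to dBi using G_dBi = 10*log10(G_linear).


G_dBi = 10 * log10(477.02) = 26.79 dBi

26.79 dBi


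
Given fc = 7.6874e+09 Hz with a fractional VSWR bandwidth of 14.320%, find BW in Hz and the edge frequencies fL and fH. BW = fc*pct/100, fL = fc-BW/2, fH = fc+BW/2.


BW = 7.6874e+09 * 14.320/100 = 1.100836e+09 Hz
fL = 7.6874e+09 - 1.100836e+09/2 = 7.137e+09 Hz
fH = 7.6874e+09 + 1.100836e+09/2 = 8.238e+09 Hz

BW=1.101e+09 Hz, fL=7.137e+09 Hz, fH=8.238e+09 Hz


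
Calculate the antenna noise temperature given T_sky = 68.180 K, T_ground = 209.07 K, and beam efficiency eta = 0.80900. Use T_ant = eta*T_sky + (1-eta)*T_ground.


T_ant = 0.80900 * 68.180 + (1 - 0.80900) * 209.07 = 95.09 K

95.09 K


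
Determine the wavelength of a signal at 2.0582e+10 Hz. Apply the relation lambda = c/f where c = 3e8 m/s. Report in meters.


lambda = c / f = 3.0000e+08 / 2.0582e+10 = 0.01458 m

0.01458 m


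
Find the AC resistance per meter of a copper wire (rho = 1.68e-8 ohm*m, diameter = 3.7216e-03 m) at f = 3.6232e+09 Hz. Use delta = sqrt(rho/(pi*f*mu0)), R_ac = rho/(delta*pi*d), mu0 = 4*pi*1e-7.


delta = sqrt(1.68e-8 / (pi * 3.6232e+09 * 4*pi*1e-7)) = 1.083749e-06 m
R_ac = 1.68e-8 / (1.083749e-06 * pi * 3.7216e-03) = 1.326 ohm/m

1.326 ohm/m


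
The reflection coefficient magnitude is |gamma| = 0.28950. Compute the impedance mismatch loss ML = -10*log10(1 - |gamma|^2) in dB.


ML = -10 * log10(1 - 0.28950^2) = -10 * log10(0.91618975) = 0.3801 dB

0.3801 dB


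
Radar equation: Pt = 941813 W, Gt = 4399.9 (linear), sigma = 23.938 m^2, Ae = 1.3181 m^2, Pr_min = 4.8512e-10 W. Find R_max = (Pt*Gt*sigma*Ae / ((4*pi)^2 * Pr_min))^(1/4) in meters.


R^4 = 941813*4399.9*23.938*1.3181 / ((4*pi)^2 * 4.8512e-10) = 1.706769e+18
R_max = 1.706769e+18^0.25 = 36145 m

36145 m


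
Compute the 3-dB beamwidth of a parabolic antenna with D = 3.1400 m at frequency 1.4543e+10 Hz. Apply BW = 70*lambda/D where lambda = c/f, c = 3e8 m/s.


lambda = c / f = 3.0000e+08 / 1.4543e+10 = 0.02062848 m
BW = 70 * 0.02062848 / 3.1400 = 0.4599 deg

0.4599 deg


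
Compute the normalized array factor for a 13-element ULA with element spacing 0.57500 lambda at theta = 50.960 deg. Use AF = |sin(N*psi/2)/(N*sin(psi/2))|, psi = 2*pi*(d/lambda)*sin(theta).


psi = 2*pi*0.57500*sin(50.960 deg) = 2.806109 rad
AF = |sin(13*2.806109/2) / (13*sin(2.806109/2))| = 0.04468

0.04468


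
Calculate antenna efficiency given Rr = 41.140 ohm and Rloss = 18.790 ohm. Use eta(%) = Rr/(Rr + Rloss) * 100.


eta = 41.140 / (41.140 + 18.790) * 100 = 68.65%

68.65%


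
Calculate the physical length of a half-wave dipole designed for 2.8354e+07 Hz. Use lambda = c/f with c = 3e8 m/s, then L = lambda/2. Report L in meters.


lambda = c / f = 3.0000e+08 / 2.8354e+07 = 10.58052 m
L = lambda / 2 = 10.58052 / 2 = 5.290 m

5.290 m


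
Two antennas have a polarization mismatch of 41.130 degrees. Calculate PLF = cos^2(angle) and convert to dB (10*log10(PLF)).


PLF_linear = cos^2(41.130 deg) = 0.5673390
PLF_dB = 10 * log10(0.5673390) = -2.462 dB

-2.462 dB


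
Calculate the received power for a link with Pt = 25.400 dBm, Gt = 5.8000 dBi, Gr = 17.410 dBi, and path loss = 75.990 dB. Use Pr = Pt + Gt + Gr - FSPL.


Pr = 25.400 + 5.8000 + 17.410 - 75.990 = -27.38 dBm

-27.38 dBm


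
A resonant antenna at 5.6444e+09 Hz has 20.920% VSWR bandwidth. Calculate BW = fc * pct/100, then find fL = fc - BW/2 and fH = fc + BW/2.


BW = 5.6444e+09 * 20.920/100 = 1.180808e+09 Hz
fL = 5.6444e+09 - 1.180808e+09/2 = 5.054e+09 Hz
fH = 5.6444e+09 + 1.180808e+09/2 = 6.235e+09 Hz

BW=1.181e+09 Hz, fL=5.054e+09 Hz, fH=6.235e+09 Hz


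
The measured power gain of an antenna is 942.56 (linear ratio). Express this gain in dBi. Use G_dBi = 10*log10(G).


G_dBi = 10 * log10(942.56) = 29.74 dBi

29.74 dBi


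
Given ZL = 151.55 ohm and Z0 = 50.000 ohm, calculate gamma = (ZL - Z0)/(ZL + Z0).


gamma = (151.55 - 50.000) / (151.55 + 50.000) = 0.5038

0.5038


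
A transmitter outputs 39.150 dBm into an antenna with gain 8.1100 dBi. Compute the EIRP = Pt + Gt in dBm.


EIRP = Pt + Gt = 39.150 + 8.1100 = 47.26 dBm

47.26 dBm


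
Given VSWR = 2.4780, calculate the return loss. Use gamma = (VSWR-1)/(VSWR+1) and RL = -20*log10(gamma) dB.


gamma = (2.4780 - 1) / (2.4780 + 1) = 0.4249569
RL = -20 * log10(0.4249569) = 7.433 dB

7.433 dB


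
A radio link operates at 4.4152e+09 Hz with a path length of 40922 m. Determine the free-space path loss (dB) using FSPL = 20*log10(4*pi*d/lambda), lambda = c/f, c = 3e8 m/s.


lambda = c / f = 3.0000e+08 / 4.4152e+09 = 0.06794709 m
FSPL = 20 * log10(4*pi*40922/0.06794709) = 137.6 dB

137.6 dB


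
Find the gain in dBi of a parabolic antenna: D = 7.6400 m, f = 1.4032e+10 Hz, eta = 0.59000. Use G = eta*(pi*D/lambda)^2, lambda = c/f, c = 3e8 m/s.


lambda = c / f = 3.0000e+08 / 1.4032e+10 = 0.02137970 m
G_linear = 0.59000 * (pi * 7.6400 / 0.02137970)^2 = 743592.9
G_dBi = 10 * log10(743592.9) = 58.71 dBi

58.71 dBi


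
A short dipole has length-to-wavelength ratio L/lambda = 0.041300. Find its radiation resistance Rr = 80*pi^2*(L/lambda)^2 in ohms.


Rr = 80 * pi^2 * (0.041300)^2 = 80 * 9.869604 * 1.705690e-03 = 1.347 ohm

1.347 ohm


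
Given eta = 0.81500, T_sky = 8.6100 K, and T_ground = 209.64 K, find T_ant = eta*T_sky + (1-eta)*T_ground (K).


T_ant = 0.81500 * 8.6100 + (1 - 0.81500) * 209.64 = 45.80 K

45.80 K


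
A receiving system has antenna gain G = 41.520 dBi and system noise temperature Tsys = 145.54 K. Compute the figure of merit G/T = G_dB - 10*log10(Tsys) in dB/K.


G/T = 41.520 - 10*log10(145.54) = 41.520 - 21.62982 = 19.89 dB/K

19.89 dB/K


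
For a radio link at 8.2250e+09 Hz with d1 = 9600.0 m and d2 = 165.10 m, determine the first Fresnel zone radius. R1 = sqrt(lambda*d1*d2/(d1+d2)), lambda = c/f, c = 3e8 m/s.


lambda = c / f = 3.0000e+08 / 8.2250e+09 = 0.03647416 m
R1 = sqrt(0.03647416 * 9600.0 * 165.10 / (9600.0 + 165.10)) = 2.433 m

2.433 m


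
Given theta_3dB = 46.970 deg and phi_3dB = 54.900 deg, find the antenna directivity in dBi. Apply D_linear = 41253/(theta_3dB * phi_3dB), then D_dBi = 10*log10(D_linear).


D_linear = 41253 / (46.970 * 54.900) = 15.99789
D_dBi = 10 * log10(15.99789) = 12.04 dBi

12.04 dBi


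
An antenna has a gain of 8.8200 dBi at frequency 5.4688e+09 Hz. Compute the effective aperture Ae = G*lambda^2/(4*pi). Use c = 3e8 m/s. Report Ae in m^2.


lambda = c / f = 3.0000e+08 / 5.4688e+09 = 0.05485664 m
G_linear = 10^(8.8200/10) = 7.620790
Ae = G_linear * lambda^2 / (4*pi) = 7.620790 * 0.05485664^2 / (4*pi) = 1.825e-03 m^2

1.825e-03 m^2


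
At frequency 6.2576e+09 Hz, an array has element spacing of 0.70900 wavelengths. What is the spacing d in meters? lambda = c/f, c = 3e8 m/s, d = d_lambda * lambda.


lambda = c / f = 3.0000e+08 / 6.2576e+09 = 0.04794170 m
d = 0.70900 * 0.04794170 = 0.03399 m

0.03399 m


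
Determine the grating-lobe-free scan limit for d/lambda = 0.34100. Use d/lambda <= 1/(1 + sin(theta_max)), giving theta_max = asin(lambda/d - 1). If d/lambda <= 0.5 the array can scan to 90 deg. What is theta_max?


lambda/d - 1 = 1/0.34100 - 1 = 1.932551 >= 1
d/lambda <= 0.5, so the array can scan to endfire without grating lobes: theta_max = 90 deg

90 deg


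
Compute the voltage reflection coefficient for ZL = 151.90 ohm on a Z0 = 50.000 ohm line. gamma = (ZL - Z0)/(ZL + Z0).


gamma = (151.90 - 50.000) / (151.90 + 50.000) = 0.5047

0.5047


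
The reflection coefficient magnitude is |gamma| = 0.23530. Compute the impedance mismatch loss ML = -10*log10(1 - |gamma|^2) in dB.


ML = -10 * log10(1 - 0.23530^2) = -10 * log10(0.94463391) = 0.2474 dB

0.2474 dB


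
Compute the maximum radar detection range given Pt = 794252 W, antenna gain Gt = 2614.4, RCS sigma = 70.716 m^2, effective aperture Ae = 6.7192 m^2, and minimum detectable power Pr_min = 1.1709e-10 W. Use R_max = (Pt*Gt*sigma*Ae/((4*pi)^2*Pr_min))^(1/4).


R^4 = 794252*2614.4*70.716*6.7192 / ((4*pi)^2 * 1.1709e-10) = 5.336126e+19
R_max = 5.336126e+19^0.25 = 85469 m

85469 m


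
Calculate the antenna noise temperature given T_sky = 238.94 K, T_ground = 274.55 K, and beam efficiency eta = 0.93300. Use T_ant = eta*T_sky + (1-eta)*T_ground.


T_ant = 0.93300 * 238.94 + (1 - 0.93300) * 274.55 = 241.3 K

241.3 K


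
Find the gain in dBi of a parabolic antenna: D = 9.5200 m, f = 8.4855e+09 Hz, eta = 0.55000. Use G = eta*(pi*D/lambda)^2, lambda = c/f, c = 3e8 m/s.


lambda = c / f = 3.0000e+08 / 8.4855e+09 = 0.03535443 m
G_linear = 0.55000 * (pi * 9.5200 / 0.03535443)^2 = 393594.2
G_dBi = 10 * log10(393594.2) = 55.95 dBi

55.95 dBi


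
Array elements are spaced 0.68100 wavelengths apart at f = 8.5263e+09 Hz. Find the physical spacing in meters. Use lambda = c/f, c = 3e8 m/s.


lambda = c / f = 3.0000e+08 / 8.5263e+09 = 0.03518525 m
d = 0.68100 * 0.03518525 = 0.02396 m

0.02396 m


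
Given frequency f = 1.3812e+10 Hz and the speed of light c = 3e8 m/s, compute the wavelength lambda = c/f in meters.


lambda = c / f = 3.0000e+08 / 1.3812e+10 = 0.02172 m

0.02172 m


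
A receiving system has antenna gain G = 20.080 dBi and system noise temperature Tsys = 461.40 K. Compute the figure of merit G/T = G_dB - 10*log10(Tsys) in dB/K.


G/T = 20.080 - 10*log10(461.40) = 20.080 - 26.64078 = -6.561 dB/K

-6.561 dB/K


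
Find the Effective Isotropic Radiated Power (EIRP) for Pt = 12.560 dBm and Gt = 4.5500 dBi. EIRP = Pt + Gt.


EIRP = Pt + Gt = 12.560 + 4.5500 = 17.11 dBm

17.11 dBm


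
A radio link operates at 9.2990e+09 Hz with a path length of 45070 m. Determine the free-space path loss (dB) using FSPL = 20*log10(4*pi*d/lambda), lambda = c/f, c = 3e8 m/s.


lambda = c / f = 3.0000e+08 / 9.2990e+09 = 0.03226153 m
FSPL = 20 * log10(4*pi*45070/0.03226153) = 144.9 dB

144.9 dB


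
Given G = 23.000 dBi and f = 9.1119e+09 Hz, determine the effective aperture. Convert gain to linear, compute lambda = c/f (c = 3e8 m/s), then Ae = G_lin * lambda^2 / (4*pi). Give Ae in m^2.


lambda = c / f = 3.0000e+08 / 9.1119e+09 = 0.03292398 m
G_linear = 10^(23.000/10) = 199.5262
Ae = G_linear * lambda^2 / (4*pi) = 199.5262 * 0.03292398^2 / (4*pi) = 0.01721 m^2

0.01721 m^2


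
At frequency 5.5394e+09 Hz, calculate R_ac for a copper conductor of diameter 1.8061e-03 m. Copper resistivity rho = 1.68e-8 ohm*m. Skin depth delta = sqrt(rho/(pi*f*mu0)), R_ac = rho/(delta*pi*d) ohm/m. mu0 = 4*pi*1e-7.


delta = sqrt(1.68e-8 / (pi * 5.5394e+09 * 4*pi*1e-7)) = 8.764828e-07 m
R_ac = 1.68e-8 / (8.764828e-07 * pi * 1.8061e-03) = 3.378 ohm/m

3.378 ohm/m


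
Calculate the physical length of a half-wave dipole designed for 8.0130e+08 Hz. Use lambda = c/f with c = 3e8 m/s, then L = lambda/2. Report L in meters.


lambda = c / f = 3.0000e+08 / 8.0130e+08 = 0.3743916 m
L = lambda / 2 = 0.3743916 / 2 = 0.1872 m

0.1872 m


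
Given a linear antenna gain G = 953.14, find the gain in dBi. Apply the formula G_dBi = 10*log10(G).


G_dBi = 10 * log10(953.14) = 29.79 dBi

29.79 dBi


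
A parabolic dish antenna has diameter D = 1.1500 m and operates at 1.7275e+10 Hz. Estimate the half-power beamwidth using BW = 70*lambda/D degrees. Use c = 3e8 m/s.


lambda = c / f = 3.0000e+08 / 1.7275e+10 = 0.01736614 m
BW = 70 * 0.01736614 / 1.1500 = 1.057 deg

1.057 deg


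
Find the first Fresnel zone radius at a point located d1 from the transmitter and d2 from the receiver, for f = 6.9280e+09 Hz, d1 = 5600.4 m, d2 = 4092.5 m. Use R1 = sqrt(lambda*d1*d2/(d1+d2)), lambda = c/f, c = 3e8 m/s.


lambda = c / f = 3.0000e+08 / 6.9280e+09 = 0.04330254 m
R1 = sqrt(0.04330254 * 5600.4 * 4092.5 / (5600.4 + 4092.5)) = 10.12 m

10.12 m


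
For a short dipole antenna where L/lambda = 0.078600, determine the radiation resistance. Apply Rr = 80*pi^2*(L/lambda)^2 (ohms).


Rr = 80 * pi^2 * (0.078600)^2 = 80 * 9.869604 * 6.177960e-03 = 4.878 ohm

4.878 ohm


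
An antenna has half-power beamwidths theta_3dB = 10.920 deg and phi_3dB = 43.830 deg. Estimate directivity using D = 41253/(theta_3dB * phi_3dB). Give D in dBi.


D_linear = 41253 / (10.920 * 43.830) = 86.19090
D_dBi = 10 * log10(86.19090) = 19.35 dBi

19.35 dBi


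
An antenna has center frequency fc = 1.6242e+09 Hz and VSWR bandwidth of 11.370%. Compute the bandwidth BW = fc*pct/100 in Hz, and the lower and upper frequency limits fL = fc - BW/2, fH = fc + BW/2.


BW = 1.6242e+09 * 11.370/100 = 1.846715e+08 Hz
fL = 1.6242e+09 - 1.846715e+08/2 = 1.532e+09 Hz
fH = 1.6242e+09 + 1.846715e+08/2 = 1.717e+09 Hz

BW=1.847e+08 Hz, fL=1.532e+09 Hz, fH=1.717e+09 Hz


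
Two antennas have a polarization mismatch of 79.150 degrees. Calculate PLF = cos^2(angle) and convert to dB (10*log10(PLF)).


PLF_linear = cos^2(79.150 deg) = 0.03543371
PLF_dB = 10 * log10(0.03543371) = -14.51 dB

-14.51 dB


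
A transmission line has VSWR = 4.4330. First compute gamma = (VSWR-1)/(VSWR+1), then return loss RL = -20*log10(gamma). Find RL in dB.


gamma = (4.4330 - 1) / (4.4330 + 1) = 0.6318793
RL = -20 * log10(0.6318793) = 3.987 dB

3.987 dB


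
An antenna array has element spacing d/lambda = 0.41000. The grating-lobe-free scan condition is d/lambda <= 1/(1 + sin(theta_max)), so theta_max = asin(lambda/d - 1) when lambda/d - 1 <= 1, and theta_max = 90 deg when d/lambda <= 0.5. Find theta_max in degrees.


lambda/d - 1 = 1/0.41000 - 1 = 1.439024 >= 1
d/lambda <= 0.5, so the array can scan to endfire without grating lobes: theta_max = 90 deg

90 deg


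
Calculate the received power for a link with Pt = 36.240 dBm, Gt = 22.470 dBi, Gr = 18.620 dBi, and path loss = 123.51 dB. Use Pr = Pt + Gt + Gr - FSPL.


Pr = 36.240 + 22.470 + 18.620 - 123.51 = -46.18 dBm

-46.18 dBm


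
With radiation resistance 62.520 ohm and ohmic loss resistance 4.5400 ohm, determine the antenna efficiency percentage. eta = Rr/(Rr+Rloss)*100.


eta = 62.520 / (62.520 + 4.5400) * 100 = 93.23%

93.23%


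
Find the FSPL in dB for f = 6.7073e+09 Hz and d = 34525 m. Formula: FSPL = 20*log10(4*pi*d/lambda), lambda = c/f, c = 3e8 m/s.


lambda = c / f = 3.0000e+08 / 6.7073e+09 = 0.04472739 m
FSPL = 20 * log10(4*pi*34525/0.04472739) = 139.7 dB

139.7 dB


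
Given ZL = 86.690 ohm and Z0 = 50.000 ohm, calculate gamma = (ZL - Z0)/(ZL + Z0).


gamma = (86.690 - 50.000) / (86.690 + 50.000) = 0.2684

0.2684


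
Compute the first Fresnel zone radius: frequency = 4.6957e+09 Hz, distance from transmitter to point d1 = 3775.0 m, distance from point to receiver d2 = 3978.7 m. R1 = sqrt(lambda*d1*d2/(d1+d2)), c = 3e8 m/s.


lambda = c / f = 3.0000e+08 / 4.6957e+09 = 0.06388824 m
R1 = sqrt(0.06388824 * 3775.0 * 3978.7 / (3775.0 + 3978.7)) = 11.12 m

11.12 m


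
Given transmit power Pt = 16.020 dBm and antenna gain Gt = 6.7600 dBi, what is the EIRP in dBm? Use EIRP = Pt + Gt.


EIRP = Pt + Gt = 16.020 + 6.7600 = 22.78 dBm

22.78 dBm


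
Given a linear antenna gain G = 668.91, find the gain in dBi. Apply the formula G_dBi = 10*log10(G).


G_dBi = 10 * log10(668.91) = 28.25 dBi

28.25 dBi


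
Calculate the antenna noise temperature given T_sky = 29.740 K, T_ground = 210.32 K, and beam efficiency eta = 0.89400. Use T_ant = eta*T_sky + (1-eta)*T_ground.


T_ant = 0.89400 * 29.740 + (1 - 0.89400) * 210.32 = 48.88 K

48.88 K


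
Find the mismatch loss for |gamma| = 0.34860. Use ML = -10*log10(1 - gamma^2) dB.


ML = -10 * log10(1 - 0.34860^2) = -10 * log10(0.87847804) = 0.5627 dB

0.5627 dB


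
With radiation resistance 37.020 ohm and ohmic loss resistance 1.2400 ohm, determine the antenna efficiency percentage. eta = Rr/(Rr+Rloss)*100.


eta = 37.020 / (37.020 + 1.2400) * 100 = 96.76%

96.76%


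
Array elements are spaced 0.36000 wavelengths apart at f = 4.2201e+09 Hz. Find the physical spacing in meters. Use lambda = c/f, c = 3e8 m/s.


lambda = c / f = 3.0000e+08 / 4.2201e+09 = 0.07108836 m
d = 0.36000 * 0.07108836 = 0.02559 m

0.02559 m


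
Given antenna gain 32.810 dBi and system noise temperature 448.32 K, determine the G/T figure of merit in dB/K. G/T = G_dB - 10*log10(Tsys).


G/T = 32.810 - 10*log10(448.32) = 32.810 - 26.51588 = 6.294 dB/K

6.294 dB/K


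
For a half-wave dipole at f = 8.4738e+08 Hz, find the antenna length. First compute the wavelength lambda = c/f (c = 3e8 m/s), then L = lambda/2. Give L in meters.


lambda = c / f = 3.0000e+08 / 8.4738e+08 = 0.3540324 m
L = lambda / 2 = 0.3540324 / 2 = 0.1770 m

0.1770 m


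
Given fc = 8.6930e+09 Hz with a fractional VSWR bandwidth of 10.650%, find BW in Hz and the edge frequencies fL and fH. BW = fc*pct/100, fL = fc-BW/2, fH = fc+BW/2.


BW = 8.6930e+09 * 10.650/100 = 9.258045e+08 Hz
fL = 8.6930e+09 - 9.258045e+08/2 = 8.230e+09 Hz
fH = 8.6930e+09 + 9.258045e+08/2 = 9.156e+09 Hz

BW=9.258e+08 Hz, fL=8.230e+09 Hz, fH=9.156e+09 Hz


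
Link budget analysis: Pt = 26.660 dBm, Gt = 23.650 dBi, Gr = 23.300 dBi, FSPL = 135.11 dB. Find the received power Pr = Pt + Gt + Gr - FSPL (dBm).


Pr = 26.660 + 23.650 + 23.300 - 135.11 = -61.50 dBm

-61.50 dBm


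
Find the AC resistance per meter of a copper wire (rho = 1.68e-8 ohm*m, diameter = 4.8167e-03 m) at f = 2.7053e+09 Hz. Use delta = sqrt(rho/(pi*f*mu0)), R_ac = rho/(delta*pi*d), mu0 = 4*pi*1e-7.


delta = sqrt(1.68e-8 / (pi * 2.7053e+09 * 4*pi*1e-7)) = 1.254201e-06 m
R_ac = 1.68e-8 / (1.254201e-06 * pi * 4.8167e-03) = 0.8852 ohm/m

0.8852 ohm/m


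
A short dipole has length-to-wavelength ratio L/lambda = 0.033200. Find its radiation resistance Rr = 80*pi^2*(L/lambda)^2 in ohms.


Rr = 80 * pi^2 * (0.033200)^2 = 80 * 9.869604 * 1.102240e-03 = 0.8703 ohm

0.8703 ohm


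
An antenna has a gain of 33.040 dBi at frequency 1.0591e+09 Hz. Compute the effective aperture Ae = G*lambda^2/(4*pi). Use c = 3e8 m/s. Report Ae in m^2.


lambda = c / f = 3.0000e+08 / 1.0591e+09 = 0.2832594 m
G_linear = 10^(33.040/10) = 2013.724
Ae = G_linear * lambda^2 / (4*pi) = 2013.724 * 0.2832594^2 / (4*pi) = 12.86 m^2

12.86 m^2


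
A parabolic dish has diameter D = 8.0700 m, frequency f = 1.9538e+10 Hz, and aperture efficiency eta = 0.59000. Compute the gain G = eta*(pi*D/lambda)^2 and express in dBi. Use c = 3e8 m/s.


lambda = c / f = 3.0000e+08 / 1.9538e+10 = 0.01535469 m
G_linear = 0.59000 * (pi * 8.0700 / 0.01535469)^2 = 1.608484e+06
G_dBi = 10 * log10(1.608484e+06) = 62.06 dBi

62.06 dBi


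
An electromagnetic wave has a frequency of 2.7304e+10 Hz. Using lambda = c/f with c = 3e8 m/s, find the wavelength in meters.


lambda = c / f = 3.0000e+08 / 2.7304e+10 = 0.01099 m

0.01099 m


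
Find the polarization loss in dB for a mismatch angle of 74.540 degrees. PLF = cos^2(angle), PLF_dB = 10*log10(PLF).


PLF_linear = cos^2(74.540 deg) = 0.07105720
PLF_dB = 10 * log10(0.07105720) = -11.48 dB

-11.48 dB
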